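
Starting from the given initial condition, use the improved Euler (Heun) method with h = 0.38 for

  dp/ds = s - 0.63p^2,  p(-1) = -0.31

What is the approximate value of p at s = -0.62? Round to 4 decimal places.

Heun: k1 = f(s_n, p_n); k2 = f(s_n + h, p_n + h·k1); p_{n+1} = p_n + (h/2)·(k1 + k2).
s=-1.000000, p=-0.310000:
  k1 = f(-1.000000, -0.310000) = -1.060543
  k2 = f(-0.620000, -0.713006) = -0.940278
  p ← -0.310000 + (0.38/2)·(-1.060543 + (-0.940278)) = -0.690156
p(-0.62) ≈ -0.6902

-0.6902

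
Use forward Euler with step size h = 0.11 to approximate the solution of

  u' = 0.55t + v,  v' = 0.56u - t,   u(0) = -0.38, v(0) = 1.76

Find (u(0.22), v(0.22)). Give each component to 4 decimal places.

Euler on (u,v): u_{n+1} = u_n + h·u', v_{n+1} = v_n + h·v'.
0.000000: (-0.380000, 1.760000); f=(1.760000, -0.212800) → (-0.186400, 1.736592)
0.110000: (-0.186400, 1.736592); f=(1.797092, -0.214384) → (0.011280, 1.713010)
(u(0.22), v(0.22)) ≈ (0.0113, 1.7130)

0.0113, 1.7130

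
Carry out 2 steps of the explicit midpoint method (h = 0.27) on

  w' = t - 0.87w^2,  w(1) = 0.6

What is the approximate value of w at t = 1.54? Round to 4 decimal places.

0.9865

Midpoint: k1 = f(t_n, w_n); k2 = f(t_n + h/2, w_n + (h/2)·k1); w_{n+1} = w_n + h·k2.
t=1.000000, w=0.600000:
  k1 = f(1.000000, 0.600000) = 0.686800
  k2 = f(1.135000, 0.692718) = 0.717523
  w ← 0.600000 + 0.27·0.717523 = 0.793731
t=1.270000, w=0.793731:
  k1 = f(1.270000, 0.793731) = 0.721892
  k2 = f(1.405000, 0.891187) = 0.714034
  w ← 0.793731 + 0.27·0.714034 = 0.986520
w(1.54) ≈ 0.9865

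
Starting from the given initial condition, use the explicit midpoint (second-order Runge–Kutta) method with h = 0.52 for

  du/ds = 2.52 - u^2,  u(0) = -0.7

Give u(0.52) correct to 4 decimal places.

0.5950

Midpoint: k1 = f(s_n, u_n); k2 = f(s_n + h/2, u_n + (h/2)·k1); u_{n+1} = u_n + h·k2.
s=0.000000, u=-0.700000:
  k1 = f(0.000000, -0.700000) = 2.030000
  k2 = f(0.260000, -0.172200) = 2.490347
  u ← -0.700000 + 0.52·2.490347 = 0.594981
u(0.52) ≈ 0.5950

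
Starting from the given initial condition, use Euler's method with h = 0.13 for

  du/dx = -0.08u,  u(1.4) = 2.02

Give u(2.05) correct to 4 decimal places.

Euler: u_{n+1} = u_n + h·f(x_n, u_n).
x=1.400000, u=2.020000: f=-0.161600 → u ← 2.020000 + 0.13·(-0.161600) = 1.998992
x=1.530000, u=1.998992: f=-0.159919 → u ← 1.998992 + 0.13·(-0.159919) = 1.978202
x=1.660000, u=1.978202: f=-0.158256 → u ← 1.978202 + 0.13·(-0.158256) = 1.957629
x=1.790000, u=1.957629: f=-0.156610 → u ← 1.957629 + 0.13·(-0.156610) = 1.937270
x=1.920000, u=1.937270: f=-0.154982 → u ← 1.937270 + 0.13·(-0.154982) = 1.917122
u(2.05) ≈ 1.9171

1.9171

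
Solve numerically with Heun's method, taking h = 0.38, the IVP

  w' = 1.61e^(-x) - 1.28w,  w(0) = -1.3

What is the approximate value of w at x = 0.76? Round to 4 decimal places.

Heun: k1 = f(x_n, w_n); k2 = f(x_n + h, w_n + h·k1); w_{n+1} = w_n + (h/2)·(k1 + k2).
x=0.000000, w=-1.300000:
  k1 = f(0.000000, -1.300000) = 3.274000
  k2 = f(0.380000, -0.055880) = 1.172543
  w ← -1.300000 + (0.38/2)·(3.274000 + 1.172543) = -0.455157
x=0.380000, w=-0.455157:
  k1 = f(0.380000, -0.455157) = 1.683618
  k2 = f(0.760000, 0.184618) = 0.516632
  w ← -0.455157 + (0.38/2)·(1.683618 + 0.516632) = -0.037109
w(0.76) ≈ -0.0371

-0.0371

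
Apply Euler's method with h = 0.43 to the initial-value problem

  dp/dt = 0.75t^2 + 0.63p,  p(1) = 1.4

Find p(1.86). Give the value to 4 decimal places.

3.3306

Euler: p_{n+1} = p_n + h·f(t_n, p_n).
t=1.000000, p=1.400000: f=1.632000 → p ← 1.400000 + 0.43·1.632000 = 2.101760
t=1.430000, p=2.101760: f=2.857784 → p ← 2.101760 + 0.43·2.857784 = 3.330607
p(1.86) ≈ 3.3306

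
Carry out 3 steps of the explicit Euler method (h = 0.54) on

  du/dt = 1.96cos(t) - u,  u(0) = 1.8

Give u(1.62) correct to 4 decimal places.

Euler: u_{n+1} = u_n + h·f(t_n, u_n).
t=0.000000, u=1.800000: f=0.160000 → u ← 1.800000 + 0.54·0.160000 = 1.886400
t=0.540000, u=1.886400: f=-0.205291 → u ← 1.886400 + 0.54·(-0.205291) = 1.775543
t=1.080000, u=1.775543: f=-0.851739 → u ← 1.775543 + 0.54·(-0.851739) = 1.315604
u(1.62) ≈ 1.3156

1.3156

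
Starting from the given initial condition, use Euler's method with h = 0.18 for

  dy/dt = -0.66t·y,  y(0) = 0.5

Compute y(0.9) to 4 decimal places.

Euler: y_{n+1} = y_n + h·f(t_n, y_n).
t=0.000000, y=0.500000: f=0.000000 → y ← 0.500000 + 0.18·0.000000 = 0.500000
t=0.180000, y=0.500000: f=-0.059400 → y ← 0.500000 + 0.18·(-0.059400) = 0.489308
t=0.360000, y=0.489308: f=-0.116260 → y ← 0.489308 + 0.18·(-0.116260) = 0.468381
t=0.540000, y=0.468381: f=-0.166931 → y ← 0.468381 + 0.18·(-0.166931) = 0.438334
t=0.720000, y=0.438334: f=-0.208296 → y ← 0.438334 + 0.18·(-0.208296) = 0.400840
y(0.9) ≈ 0.4008

0.4008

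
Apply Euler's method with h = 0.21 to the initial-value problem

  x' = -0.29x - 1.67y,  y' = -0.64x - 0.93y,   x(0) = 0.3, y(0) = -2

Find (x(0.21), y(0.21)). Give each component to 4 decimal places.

0.9831, -1.6497

Euler on (x,y): x_{n+1} = x_n + h·x', y_{n+1} = y_n + h·y'.
0.000000: (0.300000, -2.000000); f=(3.253000, 1.668000) → (0.983130, -1.649720)
(x(0.21), y(0.21)) ≈ (0.9831, -1.6497)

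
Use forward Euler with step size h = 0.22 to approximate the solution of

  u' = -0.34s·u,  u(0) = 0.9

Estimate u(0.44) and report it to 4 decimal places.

0.8852

Euler: u_{n+1} = u_n + h·f(s_n, u_n).
s=0.000000, u=0.900000: f=0.000000 → u ← 0.900000 + 0.22·0.000000 = 0.900000
s=0.220000, u=0.900000: f=-0.067320 → u ← 0.900000 + 0.22·(-0.067320) = 0.885190
u(0.44) ≈ 0.8852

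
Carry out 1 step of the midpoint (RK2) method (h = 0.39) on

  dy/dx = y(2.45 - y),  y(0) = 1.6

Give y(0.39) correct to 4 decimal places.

Midpoint: k1 = f(x_n, y_n); k2 = f(x_n + h/2, y_n + (h/2)·k1); y_{n+1} = y_n + h·k2.
x=0.000000, y=1.600000:
  k1 = f(0.000000, 1.600000) = 1.360000
  k2 = f(0.195000, 1.865200) = 1.090769
  y ← 1.600000 + 0.39·1.090769 = 2.025400
y(0.39) ≈ 2.0254

2.0254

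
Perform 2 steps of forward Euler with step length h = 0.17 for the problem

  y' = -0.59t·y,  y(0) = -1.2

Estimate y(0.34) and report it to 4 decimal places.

-1.1795

Euler: y_{n+1} = y_n + h·f(t_n, y_n).
t=0.000000, y=-1.200000: f=0.000000 → y ← -1.200000 + 0.17·0.000000 = -1.200000
t=0.170000, y=-1.200000: f=0.120360 → y ← -1.200000 + 0.17·0.120360 = -1.179539
y(0.34) ≈ -1.1795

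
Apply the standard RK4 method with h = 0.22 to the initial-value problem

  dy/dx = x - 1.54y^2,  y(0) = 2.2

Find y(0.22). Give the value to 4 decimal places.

RK4: k1 = f(x_n, y_n); k2 = f(x_n + h/2, y_n + (h/2)·k1); k3 = f(x_n + h/2, y_n + (h/2)·k2); k4 = f(x_n + h, y_n + h·k3); y_{n+1} = y_n + (h/6)·(k1 + 2k2 + 2k3 + k4).
x=0.000000, y=2.200000:
  k1 = f(0.000000, 2.200000) = -7.453600
  k2 = f(0.110000, 1.380104) = -2.823218
  k3 = f(0.110000, 1.889446) = -5.387810
  k4 = f(0.220000, 1.014682) = -1.365552
  y ← 2.200000 + (0.22/6)·(k1 + 2k2 + 2k3 + k4) = 1.274489
y(0.22) ≈ 1.2745

1.2745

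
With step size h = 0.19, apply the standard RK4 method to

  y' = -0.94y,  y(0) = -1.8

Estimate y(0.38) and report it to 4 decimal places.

RK4: k1 = f(t_n, y_n); k2 = f(t_n + h/2, y_n + (h/2)·k1); k3 = f(t_n + h/2, y_n + (h/2)·k2); k4 = f(t_n + h, y_n + h·k3); y_{n+1} = y_n + (h/6)·(k1 + 2k2 + 2k3 + k4).
t=0.000000, y=-1.800000:
  k1 = f(0.000000, -1.800000) = 1.692000
  k2 = f(0.095000, -1.639260) = 1.540904
  k3 = f(0.095000, -1.653614) = 1.554397
  k4 = f(0.190000, -1.504665) = 1.414385
  y ← -1.800000 + (0.19/6)·(k1 + 2k2 + 2k3 + k4) = -1.505595
t=0.190000, y=-1.505595:
  k1 = f(0.190000, -1.505595) = 1.415260
  k2 = f(0.285000, -1.371146) = 1.288877
  k3 = f(0.285000, -1.383152) = 1.300163
  k4 = f(0.380000, -1.258564) = 1.183051
  y ← -1.505595 + (0.19/6)·(k1 + 2k2 + 2k3 + k4) = -1.259343
y(0.38) ≈ -1.2593

-1.2593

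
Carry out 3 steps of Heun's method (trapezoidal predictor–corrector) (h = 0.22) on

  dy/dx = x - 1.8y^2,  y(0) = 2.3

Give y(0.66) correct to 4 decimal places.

0.7876

Heun: k1 = f(x_n, y_n); k2 = f(x_n + h, y_n + h·k1); y_{n+1} = y_n + (h/2)·(k1 + k2).
x=0.000000, y=2.300000:
  k1 = f(0.000000, 2.300000) = -9.522000
  k2 = f(0.220000, 0.205160) = 0.144237
  y ← 2.300000 + (0.22/2)·(-9.522000 + 0.144237) = 1.268446
x=0.220000, y=1.268446:
  k1 = f(0.220000, 1.268446) = -2.676120
  k2 = f(0.440000, 0.679700) = -0.391585
  y ← 1.268446 + (0.22/2)·(-2.676120 + (-0.391585)) = 0.930999
x=0.440000, y=0.930999:
  k1 = f(0.440000, 0.930999) = -1.120165
  k2 = f(0.660000, 0.684562) = -0.183526
  y ← 0.930999 + (0.22/2)·(-1.120165 + (-0.183526)) = 0.787593
y(0.66) ≈ 0.7876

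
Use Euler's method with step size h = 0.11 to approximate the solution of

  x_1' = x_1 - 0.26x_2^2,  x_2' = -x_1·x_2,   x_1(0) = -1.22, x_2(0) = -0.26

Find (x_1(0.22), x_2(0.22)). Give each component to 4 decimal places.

Euler on (x_1,x_2): x_1_{n+1} = x_1_n + h·x_1', x_2_{n+1} = x_2_n + h·x_2'.
0.000000: (-1.220000, -0.260000); f=(-1.237576, -0.317200) → (-1.356133, -0.294892)
0.110000: (-1.356133, -0.294892); f=(-1.378743, -0.399913) → (-1.507795, -0.338882)
(x_1(0.22), x_2(0.22)) ≈ (-1.5078, -0.3389)

-1.5078, -0.3389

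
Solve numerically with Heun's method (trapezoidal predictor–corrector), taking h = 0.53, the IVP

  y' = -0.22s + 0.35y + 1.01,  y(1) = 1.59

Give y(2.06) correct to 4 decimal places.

3.1722

Heun: k1 = f(s_n, y_n); k2 = f(s_n + h, y_n + h·k1); y_{n+1} = y_n + (h/2)·(k1 + k2).
s=1.000000, y=1.590000:
  k1 = f(1.000000, 1.590000) = 1.346500
  k2 = f(1.530000, 2.303645) = 1.479676
  y ← 1.590000 + (0.53/2)·(1.346500 + 1.479676) = 2.338937
s=1.530000, y=2.338937:
  k1 = f(1.530000, 2.338937) = 1.492028
  k2 = f(2.060000, 3.129711) = 1.652199
  y ← 2.338937 + (0.53/2)·(1.492028 + 1.652199) = 3.172157
y(2.06) ≈ 3.1722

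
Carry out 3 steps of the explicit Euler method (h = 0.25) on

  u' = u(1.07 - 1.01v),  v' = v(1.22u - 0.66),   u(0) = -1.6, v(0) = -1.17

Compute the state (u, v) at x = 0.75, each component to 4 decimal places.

-4.3678, 0.0062

Euler on (u,v): u_{n+1} = u_n + h·u', v_{n+1} = v_n + h·v'.
0.000000: (-1.600000, -1.170000); f=(-3.602720, 3.056040) → (-2.500680, -0.405990)
0.250000: (-2.500680, -0.405990); f=(-3.701131, 1.506560) → (-3.425963, -0.029350)
0.500000: (-3.425963, -0.029350); f=(-3.767338, 0.142045) → (-4.367797, 0.006161)
(u(0.75), v(0.75)) ≈ (-4.3678, 0.0062)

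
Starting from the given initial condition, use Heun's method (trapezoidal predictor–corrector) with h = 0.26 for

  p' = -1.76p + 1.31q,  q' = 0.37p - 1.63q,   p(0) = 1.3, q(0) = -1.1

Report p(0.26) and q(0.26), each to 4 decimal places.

Heun on (p,q): k1 = f(s_n, state_n); k2 = f(s_n + h, state_n + h·k1); state_{n+1} = state_n + (h/2)·(k1 + k2).
0.000000: (1.300000, -1.100000)
  k1 = (-3.729000, 2.274000)
  predictor → (0.330460, -0.508760)
  k2 = (-1.248085, 0.951549)
  → (0.652979, -0.680679)
(p(0.26), q(0.26)) ≈ (0.6530, -0.6807)

0.6530, -0.6807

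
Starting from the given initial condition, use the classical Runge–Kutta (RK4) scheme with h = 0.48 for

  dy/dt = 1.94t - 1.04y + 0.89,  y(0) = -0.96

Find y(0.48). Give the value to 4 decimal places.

RK4: k1 = f(t_n, y_n); k2 = f(t_n + h/2, y_n + (h/2)·k1); k3 = f(t_n + h/2, y_n + (h/2)·k2); k4 = f(t_n + h, y_n + h·k3); y_{n+1} = y_n + (h/6)·(k1 + 2k2 + 2k3 + k4).
t=0.000000, y=-0.960000:
  k1 = f(0.000000, -0.960000) = 1.888400
  k2 = f(0.240000, -0.506784) = 1.882655
  k3 = f(0.240000, -0.508163) = 1.884089
  k4 = f(0.480000, -0.055637) = 1.879063
  y ← -0.960000 + (0.48/6)·(k1 + 2k2 + 2k3 + k4) = -0.055924
y(0.48) ≈ -0.0559

-0.0559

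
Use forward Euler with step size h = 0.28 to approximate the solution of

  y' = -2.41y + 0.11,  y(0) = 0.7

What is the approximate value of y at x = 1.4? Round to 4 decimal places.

0.0480

Euler: y_{n+1} = y_n + h·f(x_n, y_n).
x=0.000000, y=0.700000: f=-1.577000 → y ← 0.700000 + 0.28·(-1.577000) = 0.258440
x=0.280000, y=0.258440: f=-0.512840 → y ← 0.258440 + 0.28·(-0.512840) = 0.114845
x=0.560000, y=0.114845: f=-0.166776 → y ← 0.114845 + 0.28·(-0.166776) = 0.068147
x=0.840000, y=0.068147: f=-0.054235 → y ← 0.068147 + 0.28·(-0.054235) = 0.052962
x=1.120000, y=0.052962: f=-0.017637 → y ← 0.052962 + 0.28·(-0.017637) = 0.048023
y(1.4) ≈ 0.0480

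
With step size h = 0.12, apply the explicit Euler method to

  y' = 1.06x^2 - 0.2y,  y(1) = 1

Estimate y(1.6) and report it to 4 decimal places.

Euler: y_{n+1} = y_n + h·f(x_n, y_n).
x=1.000000, y=1.000000: f=0.860000 → y ← 1.000000 + 0.12·0.860000 = 1.103200
x=1.120000, y=1.103200: f=1.109024 → y ← 1.103200 + 0.12·1.109024 = 1.236283
x=1.240000, y=1.236283: f=1.382599 → y ← 1.236283 + 0.12·1.382599 = 1.402195
x=1.360000, y=1.402195: f=1.680137 → y ← 1.402195 + 0.12·1.680137 = 1.603811
x=1.480000, y=1.603811: f=2.001062 → y ← 1.603811 + 0.12·2.001062 = 1.843939
y(1.6) ≈ 1.8439

1.8439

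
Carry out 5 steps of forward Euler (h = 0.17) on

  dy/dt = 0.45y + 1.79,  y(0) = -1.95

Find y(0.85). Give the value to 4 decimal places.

Euler: y_{n+1} = y_n + h·f(t_n, y_n).
t=0.000000, y=-1.950000: f=0.912500 → y ← -1.950000 + 0.17·0.912500 = -1.794875
t=0.170000, y=-1.794875: f=0.982306 → y ← -1.794875 + 0.17·0.982306 = -1.627883
t=0.340000, y=-1.627883: f=1.057453 → y ← -1.627883 + 0.17·1.057453 = -1.448116
t=0.510000, y=-1.448116: f=1.138348 → y ← -1.448116 + 0.17·1.138348 = -1.254597
t=0.680000, y=-1.254597: f=1.225431 → y ← -1.254597 + 0.17·1.225431 = -1.046274
y(0.85) ≈ -1.0463

-1.0463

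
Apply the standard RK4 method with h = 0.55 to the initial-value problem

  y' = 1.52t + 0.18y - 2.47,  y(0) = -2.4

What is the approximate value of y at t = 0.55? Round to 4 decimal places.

RK4: k1 = f(t_n, y_n); k2 = f(t_n + h/2, y_n + (h/2)·k1); k3 = f(t_n + h/2, y_n + (h/2)·k2); k4 = f(t_n + h, y_n + h·k3); y_{n+1} = y_n + (h/6)·(k1 + 2k2 + 2k3 + k4).
t=0.000000, y=-2.400000:
  k1 = f(0.000000, -2.400000) = -2.902000
  k2 = f(0.275000, -3.198050) = -2.627649
  k3 = f(0.275000, -3.122603) = -2.614069
  k4 = f(0.550000, -3.837738) = -2.324793
  y ← -2.400000 + (0.55/6)·(k1 + 2k2 + 2k3 + k4) = -3.840104
y(0.55) ≈ -3.8401

-3.8401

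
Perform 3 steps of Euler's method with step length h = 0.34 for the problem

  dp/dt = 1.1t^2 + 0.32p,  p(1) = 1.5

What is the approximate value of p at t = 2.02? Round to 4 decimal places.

4.3048

Euler: p_{n+1} = p_n + h·f(t_n, p_n).
t=1.000000, p=1.500000: f=1.580000 → p ← 1.500000 + 0.34·1.580000 = 2.037200
t=1.340000, p=2.037200: f=2.627064 → p ← 2.037200 + 0.34·2.627064 = 2.930402
t=1.680000, p=2.930402: f=4.042369 → p ← 2.930402 + 0.34·4.042369 = 4.304807
p(2.02) ≈ 4.3048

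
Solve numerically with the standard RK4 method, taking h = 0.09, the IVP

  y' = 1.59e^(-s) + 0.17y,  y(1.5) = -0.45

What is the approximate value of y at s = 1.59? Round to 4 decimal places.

RK4: k1 = f(s_n, y_n); k2 = f(s_n + h/2, y_n + (h/2)·k1); k3 = f(s_n + h/2, y_n + (h/2)·k2); k4 = f(s_n + h, y_n + h·k3); y_{n+1} = y_n + (h/6)·(k1 + 2k2 + 2k3 + k4).
s=1.500000, y=-0.450000:
  k1 = f(1.500000, -0.450000) = 0.278277
  k2 = f(1.545000, -0.437478) = 0.264795
  k3 = f(1.545000, -0.438084) = 0.264692
  k4 = f(1.590000, -0.426178) = 0.251792
  y ← -0.450000 + (0.09/6)·(k1 + 2k2 + 2k3 + k4) = -0.426164
y(1.59) ≈ -0.4262

-0.4262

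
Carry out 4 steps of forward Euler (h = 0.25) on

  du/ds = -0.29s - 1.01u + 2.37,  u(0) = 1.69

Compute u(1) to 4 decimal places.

Euler: u_{n+1} = u_n + h·f(s_n, u_n).
s=0.000000, u=1.690000: f=0.663100 → u ← 1.690000 + 0.25·0.663100 = 1.855775
s=0.250000, u=1.855775: f=0.423167 → u ← 1.855775 + 0.25·0.423167 = 1.961567
s=0.500000, u=1.961567: f=0.243818 → u ← 1.961567 + 0.25·0.243818 = 2.022521
s=0.750000, u=2.022521: f=0.109754 → u ← 2.022521 + 0.25·0.109754 = 2.049960
u(1) ≈ 2.0500

2.0500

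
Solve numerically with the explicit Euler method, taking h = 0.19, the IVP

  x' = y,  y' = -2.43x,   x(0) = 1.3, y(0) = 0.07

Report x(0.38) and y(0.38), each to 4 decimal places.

1.2126, -1.1366

Euler on (x,y): x_{n+1} = x_n + h·x', y_{n+1} = y_n + h·y'.
0.000000: (1.300000, 0.070000); f=(0.070000, -3.159000) → (1.313300, -0.530210)
0.190000: (1.313300, -0.530210); f=(-0.530210, -3.191319) → (1.212560, -1.136561)
(x(0.38), y(0.38)) ≈ (1.2126, -1.1366)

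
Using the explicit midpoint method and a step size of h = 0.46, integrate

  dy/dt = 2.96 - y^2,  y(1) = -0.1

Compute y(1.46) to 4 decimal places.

1.1077

Midpoint: k1 = f(t_n, y_n); k2 = f(t_n + h/2, y_n + (h/2)·k1); y_{n+1} = y_n + h·k2.
t=1.000000, y=-0.100000:
  k1 = f(1.000000, -0.100000) = 2.950000
  k2 = f(1.230000, 0.578500) = 2.625338
  y ← -0.100000 + 0.46·2.625338 = 1.107655
y(1.46) ≈ 1.1077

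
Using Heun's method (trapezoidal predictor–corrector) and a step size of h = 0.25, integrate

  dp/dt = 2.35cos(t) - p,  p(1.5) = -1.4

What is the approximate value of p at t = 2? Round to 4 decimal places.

-1.0447

Heun: k1 = f(t_n, p_n); k2 = f(t_n + h, p_n + h·k1); p_{n+1} = p_n + (h/2)·(k1 + k2).
t=1.500000, p=-1.400000:
  k1 = f(1.500000, -1.400000) = 1.566232
  k2 = f(1.750000, -1.008442) = 0.589564
  p ← -1.400000 + (0.25/2)·(1.566232 + 0.589564) = -1.130525
t=1.750000, p=-1.130525:
  k1 = f(1.750000, -1.130525) = 0.711647
  k2 = f(2.000000, -0.952614) = -0.025331
  p ← -1.130525 + (0.25/2)·(0.711647 + (-0.025331)) = -1.044736
p(2) ≈ -1.0447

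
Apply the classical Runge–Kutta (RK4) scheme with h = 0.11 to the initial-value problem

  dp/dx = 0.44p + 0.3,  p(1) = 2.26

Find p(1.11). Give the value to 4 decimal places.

RK4: k1 = f(x_n, p_n); k2 = f(x_n + h/2, p_n + (h/2)·k1); k3 = f(x_n + h/2, p_n + (h/2)·k2); k4 = f(x_n + h, p_n + h·k3); p_{n+1} = p_n + (h/6)·(k1 + 2k2 + 2k3 + k4).
x=1.000000, p=2.260000:
  k1 = f(1.000000, 2.260000) = 1.294400
  k2 = f(1.055000, 2.331192) = 1.325724
  k3 = f(1.055000, 2.332915) = 1.326483
  k4 = f(1.110000, 2.405913) = 1.358602
  p ← 2.260000 + (0.11/6)·(k1 + 2k2 + 2k3 + k4) = 2.405886
p(1.11) ≈ 2.4059

2.4059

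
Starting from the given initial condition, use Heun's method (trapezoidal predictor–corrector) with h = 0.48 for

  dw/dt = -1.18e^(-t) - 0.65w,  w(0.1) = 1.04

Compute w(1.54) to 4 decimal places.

Heun: k1 = f(t_n, w_n); k2 = f(t_n + h, w_n + h·k1); w_{n+1} = w_n + (h/2)·(k1 + k2).
t=0.100000, w=1.040000:
  k1 = f(0.100000, 1.040000) = -1.743708
  k2 = f(0.580000, 0.203020) = -0.792643
  w ← 1.040000 + (0.48/2)·(-1.743708 + (-0.792643)) = 0.431276
t=0.580000, w=0.431276:
  k1 = f(0.580000, 0.431276) = -0.941009
  k2 = f(1.060000, -0.020409) = -0.395552
  w ← 0.431276 + (0.48/2)·(-0.941009 + (-0.395552)) = 0.110501
t=1.060000, w=0.110501:
  k1 = f(1.060000, 0.110501) = -0.480643
  k2 = f(1.540000, -0.120208) = -0.174835
  w ← 0.110501 + (0.48/2)·(-0.480643 + (-0.174835)) = -0.046814
w(1.54) ≈ -0.0468

-0.0468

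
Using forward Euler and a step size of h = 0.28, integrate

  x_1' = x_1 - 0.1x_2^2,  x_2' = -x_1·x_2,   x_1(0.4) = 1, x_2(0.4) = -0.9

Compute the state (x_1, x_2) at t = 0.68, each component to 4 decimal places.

Euler on (x_1,x_2): x_1_{n+1} = x_1_n + h·x_1', x_2_{n+1} = x_2_n + h·x_2'.
0.400000: (1.000000, -0.900000); f=(0.919000, 0.900000) → (1.257320, -0.648000)
(x_1(0.68), x_2(0.68)) ≈ (1.2573, -0.6480)

1.2573, -0.6480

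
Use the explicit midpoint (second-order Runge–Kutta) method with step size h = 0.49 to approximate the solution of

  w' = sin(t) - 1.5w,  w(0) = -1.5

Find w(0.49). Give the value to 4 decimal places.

Midpoint: k1 = f(t_n, w_n); k2 = f(t_n + h/2, w_n + (h/2)·k1); w_{n+1} = w_n + h·k2.
t=0.000000, w=-1.500000:
  k1 = f(0.000000, -1.500000) = 2.250000
  k2 = f(0.245000, -0.948750) = 1.665681
  w ← -1.500000 + 0.49·1.665681 = -0.683816
w(0.49) ≈ -0.6838

-0.6838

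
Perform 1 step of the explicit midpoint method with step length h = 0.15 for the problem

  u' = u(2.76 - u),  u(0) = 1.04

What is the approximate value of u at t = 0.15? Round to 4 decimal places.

Midpoint: k1 = f(t_n, u_n); k2 = f(t_n + h/2, u_n + (h/2)·k1); u_{n+1} = u_n + h·k2.
t=0.000000, u=1.040000:
  k1 = f(0.000000, 1.040000) = 1.788800
  k2 = f(0.075000, 1.174160) = 1.862030
  u ← 1.040000 + 0.15·1.862030 = 1.319304
u(0.15) ≈ 1.3193

1.3193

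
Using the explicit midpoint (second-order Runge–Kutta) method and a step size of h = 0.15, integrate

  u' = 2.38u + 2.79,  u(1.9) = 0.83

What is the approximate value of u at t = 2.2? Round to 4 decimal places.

Midpoint: k1 = f(t_n, u_n); k2 = f(t_n + h/2, u_n + (h/2)·k1); u_{n+1} = u_n + h·k2.
t=1.900000, u=0.830000:
  k1 = f(1.900000, 0.830000) = 4.765400
  k2 = f(1.975000, 1.187405) = 5.616024
  u ← 0.830000 + 0.15·5.616024 = 1.672404
t=2.050000, u=1.672404:
  k1 = f(2.050000, 1.672404) = 6.770321
  k2 = f(2.125000, 2.180178) = 7.978823
  u ← 1.672404 + 0.15·7.978823 = 2.869227
u(2.2) ≈ 2.8692

2.8692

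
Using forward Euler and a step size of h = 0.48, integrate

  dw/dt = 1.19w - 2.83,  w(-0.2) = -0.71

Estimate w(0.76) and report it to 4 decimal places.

-5.2455

Euler: w_{n+1} = w_n + h·f(t_n, w_n).
t=-0.200000, w=-0.710000: f=-3.674900 → w ← -0.710000 + 0.48·(-3.674900) = -2.473952
t=0.280000, w=-2.473952: f=-5.774003 → w ← -2.473952 + 0.48·(-5.774003) = -5.245473
w(0.76) ≈ -5.2455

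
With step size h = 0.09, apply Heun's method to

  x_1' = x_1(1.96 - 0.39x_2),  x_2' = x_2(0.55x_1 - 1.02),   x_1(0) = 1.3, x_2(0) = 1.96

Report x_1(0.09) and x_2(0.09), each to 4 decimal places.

1.4488, 1.9135

Heun on (x_1,x_2): k1 = f(t_n, state_n); k2 = f(t_n + h, state_n + h·k1); state_{n+1} = state_n + (h/2)·(k1 + k2).
0.000000: (1.300000, 1.960000)
  k1 = (1.554280, -0.597800)
  predictor → (1.439885, 1.906198)
  k2 = (1.751740, -0.434734)
  → (1.448771, 1.913536)
(x_1(0.09), x_2(0.09)) ≈ (1.4488, 1.9135)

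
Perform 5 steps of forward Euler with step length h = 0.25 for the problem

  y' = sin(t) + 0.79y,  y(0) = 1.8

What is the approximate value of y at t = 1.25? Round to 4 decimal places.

Euler: y_{n+1} = y_n + h·f(t_n, y_n).
t=0.000000, y=1.800000: f=1.422000 → y ← 1.800000 + 0.25·1.422000 = 2.155500
t=0.250000, y=2.155500: f=1.950249 → y ← 2.155500 + 0.25·1.950249 = 2.643062
t=0.500000, y=2.643062: f=2.567445 → y ← 2.643062 + 0.25·2.567445 = 3.284923
t=0.750000, y=3.284923: f=3.276728 → y ← 3.284923 + 0.25·3.276728 = 4.104105
t=1.000000, y=4.104105: f=4.083714 → y ← 4.104105 + 0.25·4.083714 = 5.125034
y(1.25) ≈ 5.1250

5.1250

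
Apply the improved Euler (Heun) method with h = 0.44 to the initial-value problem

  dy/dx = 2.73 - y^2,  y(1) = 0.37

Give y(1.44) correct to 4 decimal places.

1.0388

Heun: k1 = f(x_n, y_n); k2 = f(x_n + h, y_n + h·k1); y_{n+1} = y_n + (h/2)·(k1 + k2).
x=1.000000, y=0.370000:
  k1 = f(1.000000, 0.370000) = 2.593100
  k2 = f(1.440000, 1.510964) = 0.446988
  y ← 0.370000 + (0.44/2)·(2.593100 + 0.446988) = 1.038819
y(1.44) ≈ 1.0388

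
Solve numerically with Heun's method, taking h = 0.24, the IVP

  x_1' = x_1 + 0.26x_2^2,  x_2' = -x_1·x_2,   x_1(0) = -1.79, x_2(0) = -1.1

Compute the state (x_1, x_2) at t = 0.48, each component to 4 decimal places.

-2.3900, -2.9724

Heun on (x_1,x_2): k1 = f(t_n, state_n); k2 = f(t_n + h, state_n + h·k1); state_{n+1} = state_n + (h/2)·(k1 + k2).
0.000000: (-1.790000, -1.100000)
  k1 = (-1.475400, -1.969000)
  predictor → (-2.144096, -1.572560)
  k2 = (-1.501130, -3.371720)
  → (-2.147184, -1.740886)
0.240000: (-2.147184, -1.740886)
  k1 = (-1.359205, -3.738003)
  predictor → (-2.473393, -2.638007)
  k2 = (-0.664032, -6.524828)
  → (-2.389972, -2.972426)
(x_1(0.48), x_2(0.48)) ≈ (-2.3900, -2.9724)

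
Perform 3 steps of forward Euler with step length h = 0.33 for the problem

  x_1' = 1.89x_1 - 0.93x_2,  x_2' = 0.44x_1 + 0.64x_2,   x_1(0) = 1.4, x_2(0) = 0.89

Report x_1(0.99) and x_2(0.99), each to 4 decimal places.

Euler on (x_1,x_2): x_1_{n+1} = x_1_n + h·x_1', x_2_{n+1} = x_2_n + h·x_2'.
0.000000: (1.400000, 0.890000); f=(1.818300, 1.185600) → (2.000039, 1.281248)
0.330000: (2.000039, 1.281248); f=(2.588513, 1.700016) → (2.854248, 1.842253)
0.660000: (2.854248, 1.842253); f=(3.681234, 2.434911) → (4.069055, 2.645774)
(x_1(0.99), x_2(0.99)) ≈ (4.0691, 2.6458)

4.0691, 2.6458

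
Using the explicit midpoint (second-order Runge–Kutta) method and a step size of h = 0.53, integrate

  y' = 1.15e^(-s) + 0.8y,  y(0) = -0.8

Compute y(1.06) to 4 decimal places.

-0.5787

Midpoint: k1 = f(s_n, y_n); k2 = f(s_n + h/2, y_n + (h/2)·k1); y_{n+1} = y_n + h·k2.
s=0.000000, y=-0.800000:
  k1 = f(0.000000, -0.800000) = 0.510000
  k2 = f(0.265000, -0.664850) = 0.350407
  y ← -0.800000 + 0.53·0.350407 = -0.614284
s=0.530000, y=-0.614284:
  k1 = f(0.530000, -0.614284) = 0.185468
  k2 = f(0.795000, -0.565135) = 0.067210
  y ← -0.614284 + 0.53·0.067210 = -0.578663
y(1.06) ≈ -0.5787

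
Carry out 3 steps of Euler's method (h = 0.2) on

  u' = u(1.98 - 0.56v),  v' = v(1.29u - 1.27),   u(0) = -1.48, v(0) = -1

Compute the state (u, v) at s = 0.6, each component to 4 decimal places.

-4.4988, 0.0050

Euler on (u,v): u_{n+1} = u_n + h·u', v_{n+1} = v_n + h·v'.
0.000000: (-1.480000, -1.000000); f=(-3.759200, 3.179200) → (-2.231840, -0.364160)
0.200000: (-2.231840, -0.364160); f=(-4.874181, 1.510927) → (-3.206676, -0.061975)
0.400000: (-3.206676, -0.061975); f=(-6.460509, 0.335073) → (-4.498778, 0.005040)
(u(0.6), v(0.6)) ≈ (-4.4988, 0.0050)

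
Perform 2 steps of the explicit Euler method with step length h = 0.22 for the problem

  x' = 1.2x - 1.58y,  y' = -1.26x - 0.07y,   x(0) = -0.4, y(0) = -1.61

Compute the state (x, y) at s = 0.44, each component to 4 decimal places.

0.5808, -1.4666

Euler on (x,y): x_{n+1} = x_n + h·x', y_{n+1} = y_n + h·y'.
0.000000: (-0.400000, -1.610000); f=(2.063800, 0.616700) → (0.054036, -1.474326)
0.220000: (0.054036, -1.474326); f=(2.394278, 0.035117) → (0.580777, -1.466600)
(x(0.44), y(0.44)) ≈ (0.5808, -1.4666)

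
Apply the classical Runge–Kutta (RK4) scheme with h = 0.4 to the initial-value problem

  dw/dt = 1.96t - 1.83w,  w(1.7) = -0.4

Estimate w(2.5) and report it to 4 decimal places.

1.7116

RK4: k1 = f(t_n, w_n); k2 = f(t_n + h/2, w_n + (h/2)·k1); k3 = f(t_n + h/2, w_n + (h/2)·k2); k4 = f(t_n + h, w_n + h·k3); w_{n+1} = w_n + (h/6)·(k1 + 2k2 + 2k3 + k4).
t=1.700000, w=-0.400000:
  k1 = f(1.700000, -0.400000) = 4.064000
  k2 = f(1.900000, 0.412800) = 2.968576
  k3 = f(1.900000, 0.193715) = 3.369501
  k4 = f(2.100000, 0.947800) = 2.381525
  w ← -0.400000 + (0.4/6)·(k1 + 2k2 + 2k3 + k4) = 0.874779
t=2.100000, w=0.874779:
  k1 = f(2.100000, 0.874779) = 2.515155
  k2 = f(2.300000, 1.377810) = 1.986608
  k3 = f(2.300000, 1.272100) = 2.180056
  k4 = f(2.500000, 1.746801) = 1.703354
  w ← 0.874779 + (0.4/6)·(k1 + 2k2 + 2k3 + k4) = 1.711568
w(2.5) ≈ 1.7116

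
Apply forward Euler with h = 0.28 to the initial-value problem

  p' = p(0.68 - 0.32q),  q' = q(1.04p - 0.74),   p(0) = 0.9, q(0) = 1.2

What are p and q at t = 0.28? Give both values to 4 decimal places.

0.9746, 1.2659

Euler on (p,q): p_{n+1} = p_n + h·p', q_{n+1} = q_n + h·q'.
0.000000: (0.900000, 1.200000); f=(0.266400, 0.235200) → (0.974592, 1.265856)
(p(0.28), q(0.28)) ≈ (0.9746, 1.2659)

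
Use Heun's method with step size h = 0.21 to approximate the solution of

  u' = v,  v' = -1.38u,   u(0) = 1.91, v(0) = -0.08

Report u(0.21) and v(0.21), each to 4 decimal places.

Heun on (u,v): k1 = f(s_n, state_n); k2 = f(s_n + h, state_n + h·k1); state_{n+1} = state_n + (h/2)·(k1 + k2).
0.000000: (1.910000, -0.080000)
  k1 = (-0.080000, -2.635800)
  predictor → (1.893200, -0.633518)
  k2 = (-0.633518, -2.612616)
  → (1.835081, -0.631084)
(u(0.21), v(0.21)) ≈ (1.8351, -0.6311)

1.8351, -0.6311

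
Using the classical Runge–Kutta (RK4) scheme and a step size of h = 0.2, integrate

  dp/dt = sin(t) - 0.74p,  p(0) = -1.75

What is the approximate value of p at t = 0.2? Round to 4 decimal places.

RK4: k1 = f(t_n, p_n); k2 = f(t_n + h/2, p_n + (h/2)·k1); k3 = f(t_n + h/2, p_n + (h/2)·k2); k4 = f(t_n + h, p_n + h·k3); p_{n+1} = p_n + (h/6)·(k1 + 2k2 + 2k3 + k4).
t=0.000000, p=-1.750000:
  k1 = f(0.000000, -1.750000) = 1.295000
  k2 = f(0.100000, -1.620500) = 1.299003
  k3 = f(0.100000, -1.620100) = 1.298707
  k4 = f(0.200000, -1.490259) = 1.301461
  p ← -1.750000 + (0.2/6)·(k1 + 2k2 + 2k3 + k4) = -1.490271
p(0.2) ≈ -1.4903

-1.4903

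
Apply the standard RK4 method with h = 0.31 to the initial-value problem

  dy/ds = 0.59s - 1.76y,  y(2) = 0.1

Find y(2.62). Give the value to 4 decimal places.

0.5601

RK4: k1 = f(s_n, y_n); k2 = f(s_n + h/2, y_n + (h/2)·k1); k3 = f(s_n + h/2, y_n + (h/2)·k2); k4 = f(s_n + h, y_n + h·k3); y_{n+1} = y_n + (h/6)·(k1 + 2k2 + 2k3 + k4).
s=2.000000, y=0.100000:
  k1 = f(2.000000, 0.100000) = 1.004000
  k2 = f(2.155000, 0.255620) = 0.821559
  k3 = f(2.155000, 0.227342) = 0.871329
  k4 = f(2.310000, 0.370112) = 0.711503
  y ← 0.100000 + (0.31/6)·(k1 + 2k2 + 2k3 + k4) = 0.363566
s=2.310000, y=0.363566:
  k1 = f(2.310000, 0.363566) = 0.723024
  k2 = f(2.465000, 0.475635) = 0.617233
  k3 = f(2.465000, 0.459237) = 0.646093
  k4 = f(2.620000, 0.563855) = 0.553416
  y ← 0.363566 + (0.31/6)·(k1 + 2k2 + 2k3 + k4) = 0.560059
y(2.62) ≈ 0.5601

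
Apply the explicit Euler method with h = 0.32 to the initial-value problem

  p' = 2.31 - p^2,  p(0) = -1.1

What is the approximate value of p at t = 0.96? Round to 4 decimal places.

Euler: p_{n+1} = p_n + h·f(t_n, p_n).
t=0.000000, p=-1.100000: f=1.100000 → p ← -1.100000 + 0.32·1.100000 = -0.748000
t=0.320000, p=-0.748000: f=1.750496 → p ← -0.748000 + 0.32·1.750496 = -0.187841
t=0.640000, p=-0.187841: f=2.274716 → p ← -0.187841 + 0.32·2.274716 = 0.540068
p(0.96) ≈ 0.5401

0.5401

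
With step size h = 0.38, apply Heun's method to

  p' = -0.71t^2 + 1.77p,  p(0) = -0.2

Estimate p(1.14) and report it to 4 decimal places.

Heun: k1 = f(t_n, p_n); k2 = f(t_n + h, p_n + h·k1); p_{n+1} = p_n + (h/2)·(k1 + k2).
t=0.000000, p=-0.200000:
  k1 = f(0.000000, -0.200000) = -0.354000
  k2 = f(0.380000, -0.334520) = -0.694624
  p ← -0.200000 + (0.38/2)·(-0.354000 + (-0.694624)) = -0.399239
t=0.380000, p=-0.399239:
  k1 = f(0.380000, -0.399239) = -0.809176
  k2 = f(0.760000, -0.706726) = -1.661000
  p ← -0.399239 + (0.38/2)·(-0.809176 + (-1.661000)) = -0.868572
t=0.760000, p=-0.868572:
  k1 = f(0.760000, -0.868572) = -1.947469
  k2 = f(1.140000, -1.608610) = -3.769956
  p ← -0.868572 + (0.38/2)·(-1.947469 + (-3.769956)) = -1.954883
p(1.14) ≈ -1.9549

-1.9549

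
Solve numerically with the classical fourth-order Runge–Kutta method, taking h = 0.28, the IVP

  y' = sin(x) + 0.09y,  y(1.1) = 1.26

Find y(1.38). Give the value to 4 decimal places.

1.5594

RK4: k1 = f(x_n, y_n); k2 = f(x_n + h/2, y_n + (h/2)·k1); k3 = f(x_n + h/2, y_n + (h/2)·k2); k4 = f(x_n + h, y_n + h·k3); y_{n+1} = y_n + (h/6)·(k1 + 2k2 + 2k3 + k4).
x=1.100000, y=1.260000:
  k1 = f(1.100000, 1.260000) = 1.004607
  k2 = f(1.240000, 1.400645) = 1.071842
  k3 = f(1.240000, 1.410058) = 1.072689
  k4 = f(1.380000, 1.560353) = 1.122285
  y ← 1.260000 + (0.28/6)·(k1 + 2k2 + 2k3 + k4) = 1.559411
y(1.38) ≈ 1.5594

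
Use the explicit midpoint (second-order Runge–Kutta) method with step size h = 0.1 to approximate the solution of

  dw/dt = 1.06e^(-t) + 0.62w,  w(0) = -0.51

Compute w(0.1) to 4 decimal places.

Midpoint: k1 = f(t_n, w_n); k2 = f(t_n + h/2, w_n + (h/2)·k1); w_{n+1} = w_n + h·k2.
t=0.000000, w=-0.510000:
  k1 = f(0.000000, -0.510000) = 0.743800
  k2 = f(0.050000, -0.472810) = 0.715161
  w ← -0.510000 + 0.1·0.715161 = -0.438484
w(0.1) ≈ -0.4385

-0.4385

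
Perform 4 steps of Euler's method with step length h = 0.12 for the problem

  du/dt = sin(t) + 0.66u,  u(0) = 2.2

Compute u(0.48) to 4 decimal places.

3.0740

Euler: u_{n+1} = u_n + h·f(t_n, u_n).
t=0.000000, u=2.200000: f=1.452000 → u ← 2.200000 + 0.12·1.452000 = 2.374240
t=0.120000, u=2.374240: f=1.686711 → u ← 2.374240 + 0.12·1.686711 = 2.576645
t=0.240000, u=2.576645: f=1.938289 → u ← 2.576645 + 0.12·1.938289 = 2.809240
t=0.360000, u=2.809240: f=2.206373 → u ← 2.809240 + 0.12·2.206373 = 3.074005
u(0.48) ≈ 3.0740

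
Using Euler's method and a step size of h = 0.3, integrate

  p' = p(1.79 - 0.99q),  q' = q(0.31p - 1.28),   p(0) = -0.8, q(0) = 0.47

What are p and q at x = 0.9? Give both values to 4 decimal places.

Euler on (p,q): p_{n+1} = p_n + h·p', q_{n+1} = q_n + h·q'.
0.000000: (-0.800000, 0.470000); f=(-1.059760, -0.718160) → (-1.117928, 0.254552)
0.300000: (-1.117928, 0.254552); f=(-1.719366, -0.414044) → (-1.633738, 0.130339)
0.600000: (-1.633738, 0.130339); f=(-2.713580, -0.232845) → (-2.447812, 0.060485)
(p(0.9), q(0.9)) ≈ (-2.4478, 0.0605)

-2.4478, 0.0605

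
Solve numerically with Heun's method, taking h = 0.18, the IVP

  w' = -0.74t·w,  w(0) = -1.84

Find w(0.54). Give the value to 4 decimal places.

Heun: k1 = f(t_n, w_n); k2 = f(t_n + h, w_n + h·k1); w_{n+1} = w_n + (h/2)·(k1 + k2).
t=0.000000, w=-1.840000:
  k1 = f(0.000000, -1.840000) = 0.000000
  k2 = f(0.180000, -1.840000) = 0.245088
  w ← -1.840000 + (0.18/2)·(0.000000 + 0.245088) = -1.817942
t=0.180000, w=-1.817942:
  k1 = f(0.180000, -1.817942) = 0.242150
  k2 = f(0.360000, -1.774355) = 0.472688
  w ← -1.817942 + (0.18/2)·(0.242150 + 0.472688) = -1.753607
t=0.360000, w=-1.753607:
  k1 = f(0.360000, -1.753607) = 0.467161
  k2 = f(0.540000, -1.669518) = 0.667139
  w ← -1.753607 + (0.18/2)·(0.467161 + 0.667139) = -1.651520
w(0.54) ≈ -1.6515

-1.6515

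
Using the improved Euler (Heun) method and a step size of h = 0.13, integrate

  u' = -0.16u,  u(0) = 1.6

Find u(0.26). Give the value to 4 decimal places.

Heun: k1 = f(t_n, u_n); k2 = f(t_n + h, u_n + h·k1); u_{n+1} = u_n + (h/2)·(k1 + k2).
t=0.000000, u=1.600000:
  k1 = f(0.000000, 1.600000) = -0.256000
  k2 = f(0.130000, 1.566720) = -0.250675
  u ← 1.600000 + (0.13/2)·(-0.256000 + (-0.250675)) = 1.567066
t=0.130000, u=1.567066:
  k1 = f(0.130000, 1.567066) = -0.250731
  k2 = f(0.260000, 1.534471) = -0.245515
  u ← 1.567066 + (0.13/2)·(-0.250731 + (-0.245515)) = 1.534810
u(0.26) ≈ 1.5348

1.5348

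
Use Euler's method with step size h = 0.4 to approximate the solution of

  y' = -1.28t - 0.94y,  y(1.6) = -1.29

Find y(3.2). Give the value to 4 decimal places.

Euler: y_{n+1} = y_n + h·f(t_n, y_n).
t=1.600000, y=-1.290000: f=-0.835400 → y ← -1.290000 + 0.4·(-0.835400) = -1.624160
t=2.000000, y=-1.624160: f=-1.033290 → y ← -1.624160 + 0.4·(-1.033290) = -2.037476
t=2.400000, y=-2.037476: f=-1.156773 → y ← -2.037476 + 0.4·(-1.156773) = -2.500185
t=2.800000, y=-2.500185: f=-1.233826 → y ← -2.500185 + 0.4·(-1.233826) = -2.993715
y(3.2) ≈ -2.9937

-2.9937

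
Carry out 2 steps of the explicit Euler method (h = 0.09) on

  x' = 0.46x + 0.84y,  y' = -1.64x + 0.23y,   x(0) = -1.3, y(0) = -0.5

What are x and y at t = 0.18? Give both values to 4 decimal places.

Euler on (x,y): x_{n+1} = x_n + h·x', y_{n+1} = y_n + h·y'.
0.000000: (-1.300000, -0.500000); f=(-1.018000, 2.017000) → (-1.391620, -0.318470)
0.090000: (-1.391620, -0.318470); f=(-0.907660, 2.209009) → (-1.473309, -0.119659)
(x(0.18), y(0.18)) ≈ (-1.4733, -0.1197)

-1.4733, -0.1197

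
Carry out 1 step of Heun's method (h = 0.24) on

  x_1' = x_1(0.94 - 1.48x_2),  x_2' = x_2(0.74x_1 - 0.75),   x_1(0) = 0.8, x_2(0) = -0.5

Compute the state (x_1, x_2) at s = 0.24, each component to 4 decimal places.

1.1838, -0.4952

Heun on (x_1,x_2): k1 = f(s_n, state_n); k2 = f(s_n + h, state_n + h·k1); state_{n+1} = state_n + (h/2)·(k1 + k2).
0.000000: (0.800000, -0.500000)
  k1 = (1.344000, 0.079000)
  predictor → (1.122560, -0.481040)
  k2 = (1.854401, -0.038817)
  → (1.183808, -0.495178)
(x_1(0.24), x_2(0.24)) ≈ (1.1838, -0.4952)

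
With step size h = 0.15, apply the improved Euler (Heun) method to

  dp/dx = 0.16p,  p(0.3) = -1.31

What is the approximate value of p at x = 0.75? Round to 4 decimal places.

-1.4078

Heun: k1 = f(x_n, p_n); k2 = f(x_n + h, p_n + h·k1); p_{n+1} = p_n + (h/2)·(k1 + k2).
x=0.300000, p=-1.310000:
  k1 = f(0.300000, -1.310000) = -0.209600
  k2 = f(0.450000, -1.341440) = -0.214630
  p ← -1.310000 + (0.15/2)·(-0.209600 + (-0.214630)) = -1.341817
x=0.450000, p=-1.341817:
  k1 = f(0.450000, -1.341817) = -0.214691
  k2 = f(0.600000, -1.374021) = -0.219843
  p ← -1.341817 + (0.15/2)·(-0.214691 + (-0.219843)) = -1.374407
x=0.600000, p=-1.374407:
  k1 = f(0.600000, -1.374407) = -0.219905
  k2 = f(0.750000, -1.407393) = -0.225183
  p ← -1.374407 + (0.15/2)·(-0.219905 + (-0.225183)) = -1.407789
p(0.75) ≈ -1.4078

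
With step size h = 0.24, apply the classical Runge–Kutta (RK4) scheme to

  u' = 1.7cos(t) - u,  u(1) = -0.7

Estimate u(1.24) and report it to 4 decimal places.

-0.3946

RK4: k1 = f(t_n, u_n); k2 = f(t_n + h/2, u_n + (h/2)·k1); k3 = f(t_n + h/2, u_n + (h/2)·k2); k4 = f(t_n + h, u_n + h·k3); u_{n+1} = u_n + (h/6)·(k1 + 2k2 + 2k3 + k4).
t=1.000000, u=-0.700000:
  k1 = f(1.000000, -0.700000) = 1.618514
  k2 = f(1.120000, -0.505778) = 1.246438
  k3 = f(1.120000, -0.550427) = 1.291088
  k4 = f(1.240000, -0.390139) = 0.942293
  u ← -0.700000 + (0.24/6)·(k1 + 2k2 + 2k3 + k4) = -0.394566
u(1.24) ≈ -0.3946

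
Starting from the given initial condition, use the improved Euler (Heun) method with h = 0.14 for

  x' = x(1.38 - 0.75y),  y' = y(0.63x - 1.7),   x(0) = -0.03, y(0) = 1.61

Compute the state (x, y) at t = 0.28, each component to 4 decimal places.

Heun on (x,y): k1 = f(t_n, state_n); k2 = f(t_n + h, state_n + h·k1); state_{n+1} = state_n + (h/2)·(k1 + k2).
0.000000: (-0.030000, 1.610000)
  k1 = (-0.005175, -2.767429)
  predictor → (-0.030724, 1.222560)
  k2 = (-0.014228, -2.102016)
  → (-0.031358, 1.269139)
0.140000: (-0.031358, 1.269139)
  k1 = (-0.013426, -2.182609)
  predictor → (-0.033238, 0.963574)
  k2 = (-0.021848, -1.658252)
  → (-0.033827, 1.000279)
(x(0.28), y(0.28)) ≈ (-0.0338, 1.0003)

-0.0338, 1.0003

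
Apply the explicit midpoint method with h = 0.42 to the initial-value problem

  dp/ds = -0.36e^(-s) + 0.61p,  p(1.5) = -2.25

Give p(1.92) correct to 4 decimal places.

-2.9320

Midpoint: k1 = f(s_n, p_n); k2 = f(s_n + h/2, p_n + (h/2)·k1); p_{n+1} = p_n + h·k2.
s=1.500000, p=-2.250000:
  k1 = f(1.500000, -2.250000) = -1.452827
  k2 = f(1.710000, -2.555094) = -1.623719
  p ← -2.250000 + 0.42·(-1.623719) = -2.931962
p(1.92) ≈ -2.9320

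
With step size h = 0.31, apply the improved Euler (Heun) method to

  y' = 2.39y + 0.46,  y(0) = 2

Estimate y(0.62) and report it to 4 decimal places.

Heun: k1 = f(t_n, y_n); k2 = f(t_n + h, y_n + h·k1); y_{n+1} = y_n + (h/2)·(k1 + k2).
t=0.000000, y=2.000000:
  k1 = f(0.000000, 2.000000) = 5.240000
  k2 = f(0.310000, 3.624400) = 9.122316
  y ← 2.000000 + (0.31/2)·(5.240000 + 9.122316) = 4.226159
t=0.310000, y=4.226159:
  k1 = f(0.310000, 4.226159) = 10.560520
  k2 = f(0.620000, 7.499920) = 18.384809
  y ← 4.226159 + (0.31/2)·(10.560520 + 18.384809) = 8.712685
y(0.62) ≈ 8.7127

8.7127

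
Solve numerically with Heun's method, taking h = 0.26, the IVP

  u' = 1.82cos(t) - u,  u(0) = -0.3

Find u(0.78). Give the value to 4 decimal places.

0.7127

Heun: k1 = f(t_n, u_n); k2 = f(t_n + h, u_n + h·k1); u_{n+1} = u_n + (h/2)·(k1 + k2).
t=0.000000, u=-0.300000:
  k1 = f(0.000000, -0.300000) = 2.120000
  k2 = f(0.260000, 0.251200) = 1.507630
  u ← -0.300000 + (0.26/2)·(2.120000 + 1.507630) = 0.171592
t=0.260000, u=0.171592:
  k1 = f(0.260000, 0.171592) = 1.587238
  k2 = f(0.520000, 0.584274) = 0.995157
  u ← 0.171592 + (0.26/2)·(1.587238 + 0.995157) = 0.507303
t=0.520000, u=0.507303:
  k1 = f(0.520000, 0.507303) = 1.072128
  k2 = f(0.780000, 0.786056) = 0.507806
  u ← 0.507303 + (0.26/2)·(1.072128 + 0.507806) = 0.712695
u(0.78) ≈ 0.7127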